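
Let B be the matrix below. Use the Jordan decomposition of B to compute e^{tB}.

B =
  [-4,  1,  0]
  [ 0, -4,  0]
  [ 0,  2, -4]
e^{tB} =
  [exp(-4*t), t*exp(-4*t), 0]
  [0, exp(-4*t), 0]
  [0, 2*t*exp(-4*t), exp(-4*t)]

Strategy: write B = P · J · P⁻¹ where J is a Jordan canonical form, so e^{tB} = P · e^{tJ} · P⁻¹, and e^{tJ} can be computed block-by-block.

B has Jordan form
J =
  [-4,  1,  0]
  [ 0, -4,  0]
  [ 0,  0, -4]
(up to reordering of blocks).

Per-block formulas:
  For a 2×2 Jordan block J_2(-4): exp(t · J_2(-4)) = e^(-4t)·(I + t·N), where N is the 2×2 nilpotent shift.
  For a 1×1 block at λ = -4: exp(t · [-4]) = [e^(-4t)].

After assembling e^{tJ} and conjugating by P, we get:

e^{tB} =
  [exp(-4*t), t*exp(-4*t), 0]
  [0, exp(-4*t), 0]
  [0, 2*t*exp(-4*t), exp(-4*t)]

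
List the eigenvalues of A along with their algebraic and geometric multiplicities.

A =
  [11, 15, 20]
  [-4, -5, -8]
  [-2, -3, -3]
λ = 1: alg = 3, geom = 2

Step 1 — factor the characteristic polynomial to read off the algebraic multiplicities:
  χ_A(x) = (x - 1)^3

Step 2 — compute geometric multiplicities via the rank-nullity identity g(λ) = n − rank(A − λI):
  rank(A − (1)·I) = 1, so dim ker(A − (1)·I) = n − 1 = 2

Summary:
  λ = 1: algebraic multiplicity = 3, geometric multiplicity = 2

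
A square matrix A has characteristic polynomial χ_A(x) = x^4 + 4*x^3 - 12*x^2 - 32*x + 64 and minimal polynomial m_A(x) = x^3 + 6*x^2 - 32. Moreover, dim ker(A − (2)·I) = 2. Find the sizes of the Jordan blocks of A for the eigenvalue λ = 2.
Block sizes for λ = 2: [1, 1]

Step 1 — from the characteristic polynomial, algebraic multiplicity of λ = 2 is 2. From dim ker(A − (2)·I) = 2, there are exactly 2 Jordan blocks for λ = 2.
Step 2 — from the minimal polynomial, the factor (x − 2) tells us the largest block for λ = 2 has size 1.
Step 3 — with total size 2, 2 blocks, and largest block 1, the block sizes (in nonincreasing order) are [1, 1].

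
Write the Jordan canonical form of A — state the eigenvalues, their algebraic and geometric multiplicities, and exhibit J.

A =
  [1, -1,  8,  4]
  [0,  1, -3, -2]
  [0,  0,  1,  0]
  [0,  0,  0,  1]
J_3(1) ⊕ J_1(1)

The characteristic polynomial is
  det(x·I − A) = x^4 - 4*x^3 + 6*x^2 - 4*x + 1 = (x - 1)^4

Eigenvalues and multiplicities (the geometric multiplicity of λ is n − rank(A − λI), which equals the number of Jordan blocks for λ):
  λ = 1: algebraic multiplicity = 4, geometric multiplicity = 2

Determining the block sizes for each eigenvalue:
  λ = 1: with am = 4 and gm = 2, the partition is not yet determined (e.g. several partitions of 4 into 2 parts exist). Let N = A − (1)·I. Computing rank(N^1) = 2, rank(N^2) = 1, rank(N^3) = 0; the number of blocks of size ≥ j is rank(N^{j−1}) − rank(N^j), giving [2, 1, 1]. So we have 1 block(s) of size 3, 1 block(s) of size 1 → block sizes [3, 1]

Assembling the blocks gives a Jordan form
J =
  [1, 1, 0, 0]
  [0, 1, 1, 0]
  [0, 0, 1, 0]
  [0, 0, 0, 1]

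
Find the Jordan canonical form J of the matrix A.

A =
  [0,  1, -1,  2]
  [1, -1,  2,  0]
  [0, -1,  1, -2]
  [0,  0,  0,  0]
J_3(0) ⊕ J_1(0)

The characteristic polynomial is
  det(x·I − A) = x^4

Eigenvalues and multiplicities (the geometric multiplicity of λ is n − rank(A − λI), which equals the number of Jordan blocks for λ):
  λ = 0: algebraic multiplicity = 4, geometric multiplicity = 2

Determining the block sizes for each eigenvalue:
  λ = 0: with am = 4 and gm = 2, the partition is not yet determined (e.g. several partitions of 4 into 2 parts exist). Let N = A − (0)·I. Computing rank(N^1) = 2, rank(N^2) = 1, rank(N^3) = 0; the number of blocks of size ≥ j is rank(N^{j−1}) − rank(N^j), giving [2, 1, 1]. So we have 1 block(s) of size 3, 1 block(s) of size 1 → block sizes [3, 1]

Assembling the blocks gives a Jordan form
J =
  [0, 1, 0, 0]
  [0, 0, 1, 0]
  [0, 0, 0, 0]
  [0, 0, 0, 0]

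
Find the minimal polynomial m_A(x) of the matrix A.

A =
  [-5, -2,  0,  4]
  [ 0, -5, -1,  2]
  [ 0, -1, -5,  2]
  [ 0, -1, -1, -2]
x^3 + 13*x^2 + 56*x + 80

The characteristic polynomial is χ_A(x) = (x + 4)^3*(x + 5), so the eigenvalues are known. The minimal polynomial is
  m_A(x) = Π_λ (x − λ)^{k_λ}
where k_λ is the size of the *largest* Jordan block for λ (equivalently, the smallest k with (A − λI)^k v = 0 for every generalised eigenvector v of λ).

  λ = -5: largest Jordan block has size 1, contributing (x + 5)
  λ = -4: largest Jordan block has size 2, contributing (x + 4)^2

So m_A(x) = (x + 4)^2*(x + 5) = x^3 + 13*x^2 + 56*x + 80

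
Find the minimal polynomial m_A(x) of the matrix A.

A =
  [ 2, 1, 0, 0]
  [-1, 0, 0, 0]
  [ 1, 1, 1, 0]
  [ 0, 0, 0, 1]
x^2 - 2*x + 1

The characteristic polynomial is χ_A(x) = (x - 1)^4, so the eigenvalues are known. The minimal polynomial is
  m_A(x) = Π_λ (x − λ)^{k_λ}
where k_λ is the size of the *largest* Jordan block for λ (equivalently, the smallest k with (A − λI)^k v = 0 for every generalised eigenvector v of λ).

  λ = 1: largest Jordan block has size 2, contributing (x − 1)^2

So m_A(x) = (x - 1)^2 = x^2 - 2*x + 1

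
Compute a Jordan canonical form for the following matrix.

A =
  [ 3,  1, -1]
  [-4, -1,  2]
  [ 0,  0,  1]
J_2(1) ⊕ J_1(1)

The characteristic polynomial is
  det(x·I − A) = x^3 - 3*x^2 + 3*x - 1 = (x - 1)^3

Eigenvalues and multiplicities (the geometric multiplicity of λ is n − rank(A − λI), which equals the number of Jordan blocks for λ):
  λ = 1: algebraic multiplicity = 3, geometric multiplicity = 2

Determining the block sizes for each eigenvalue:
  λ = 1: 2 blocks summing to 3 forces exactly one block of size 2 and the rest size 1 → block sizes [2, 1]

Assembling the blocks gives a Jordan form
J =
  [1, 1, 0]
  [0, 1, 0]
  [0, 0, 1]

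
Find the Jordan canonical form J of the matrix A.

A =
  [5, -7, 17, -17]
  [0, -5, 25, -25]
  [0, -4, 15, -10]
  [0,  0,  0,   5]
J_3(5) ⊕ J_1(5)

The characteristic polynomial is
  det(x·I − A) = x^4 - 20*x^3 + 150*x^2 - 500*x + 625 = (x - 5)^4

Eigenvalues and multiplicities (the geometric multiplicity of λ is n − rank(A − λI), which equals the number of Jordan blocks for λ):
  λ = 5: algebraic multiplicity = 4, geometric multiplicity = 2

Determining the block sizes for each eigenvalue:
  λ = 5: with am = 4 and gm = 2, the partition is not yet determined (e.g. several partitions of 4 into 2 parts exist). Let N = A − (5)·I. Computing rank(N^1) = 2, rank(N^2) = 1, rank(N^3) = 0; the number of blocks of size ≥ j is rank(N^{j−1}) − rank(N^j), giving [2, 1, 1]. So we have 1 block(s) of size 3, 1 block(s) of size 1 → block sizes [3, 1]

Assembling the blocks gives a Jordan form
J =
  [5, 1, 0, 0]
  [0, 5, 1, 0]
  [0, 0, 5, 0]
  [0, 0, 0, 5]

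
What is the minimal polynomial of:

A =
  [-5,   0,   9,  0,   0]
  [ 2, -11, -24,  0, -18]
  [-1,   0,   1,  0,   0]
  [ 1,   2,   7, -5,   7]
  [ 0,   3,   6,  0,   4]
x^4 + 14*x^3 + 69*x^2 + 140*x + 100

The characteristic polynomial is χ_A(x) = (x + 2)^3*(x + 5)^2, so the eigenvalues are known. The minimal polynomial is
  m_A(x) = Π_λ (x − λ)^{k_λ}
where k_λ is the size of the *largest* Jordan block for λ (equivalently, the smallest k with (A − λI)^k v = 0 for every generalised eigenvector v of λ).

  λ = -5: largest Jordan block has size 2, contributing (x + 5)^2
  λ = -2: largest Jordan block has size 2, contributing (x + 2)^2

So m_A(x) = (x + 2)^2*(x + 5)^2 = x^4 + 14*x^3 + 69*x^2 + 140*x + 100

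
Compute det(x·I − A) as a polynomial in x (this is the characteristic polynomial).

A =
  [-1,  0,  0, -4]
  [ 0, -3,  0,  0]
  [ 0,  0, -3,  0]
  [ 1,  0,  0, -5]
x^4 + 12*x^3 + 54*x^2 + 108*x + 81

Expanding det(x·I − A) (e.g. by cofactor expansion or by noting that A is similar to its Jordan form J, which has the same characteristic polynomial as A) gives
  χ_A(x) = x^4 + 12*x^3 + 54*x^2 + 108*x + 81
which factors as (x + 3)^4. The eigenvalues (with algebraic multiplicities) are λ = -3 with multiplicity 4.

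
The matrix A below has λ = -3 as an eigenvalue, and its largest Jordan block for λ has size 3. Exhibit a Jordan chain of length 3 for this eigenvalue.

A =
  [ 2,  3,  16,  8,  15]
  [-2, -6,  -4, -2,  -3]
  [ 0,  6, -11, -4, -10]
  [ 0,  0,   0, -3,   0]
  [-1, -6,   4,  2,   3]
A Jordan chain for λ = -3 of length 3:
v_1 = (4, -1, -2, 0, 1)ᵀ
v_2 = (5, -2, 0, 0, -1)ᵀ
v_3 = (1, 0, 0, 0, 0)ᵀ

Let N = A − (-3)·I. We want v_3 with N^3 v_3 = 0 but N^2 v_3 ≠ 0; then v_{j-1} := N · v_j for j = 3, …, 2.

Pick v_3 = (1, 0, 0, 0, 0)ᵀ.
Then v_2 = N · v_3 = (5, -2, 0, 0, -1)ᵀ.
Then v_1 = N · v_2 = (4, -1, -2, 0, 1)ᵀ.

Sanity check: (A − (-3)·I) v_1 = (0, 0, 0, 0, 0)ᵀ = 0. ✓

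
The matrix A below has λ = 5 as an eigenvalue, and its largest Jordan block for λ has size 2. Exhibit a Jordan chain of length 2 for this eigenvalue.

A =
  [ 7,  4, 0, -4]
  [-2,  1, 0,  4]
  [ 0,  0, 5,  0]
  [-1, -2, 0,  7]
A Jordan chain for λ = 5 of length 2:
v_1 = (2, -2, 0, -1)ᵀ
v_2 = (1, 0, 0, 0)ᵀ

Let N = A − (5)·I. We want v_2 with N^2 v_2 = 0 but N^1 v_2 ≠ 0; then v_{j-1} := N · v_j for j = 2, …, 2.

Pick v_2 = (1, 0, 0, 0)ᵀ.
Then v_1 = N · v_2 = (2, -2, 0, -1)ᵀ.

Sanity check: (A − (5)·I) v_1 = (0, 0, 0, 0)ᵀ = 0. ✓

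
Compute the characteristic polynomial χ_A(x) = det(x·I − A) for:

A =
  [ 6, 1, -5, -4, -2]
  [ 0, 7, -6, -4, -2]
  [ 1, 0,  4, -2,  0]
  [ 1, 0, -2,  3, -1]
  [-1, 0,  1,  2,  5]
x^5 - 25*x^4 + 250*x^3 - 1250*x^2 + 3125*x - 3125

Expanding det(x·I − A) (e.g. by cofactor expansion or by noting that A is similar to its Jordan form J, which has the same characteristic polynomial as A) gives
  χ_A(x) = x^5 - 25*x^4 + 250*x^3 - 1250*x^2 + 3125*x - 3125
which factors as (x - 5)^5. The eigenvalues (with algebraic multiplicities) are λ = 5 with multiplicity 5.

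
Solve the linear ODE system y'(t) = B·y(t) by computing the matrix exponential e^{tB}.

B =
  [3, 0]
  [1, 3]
e^{tB} =
  [exp(3*t), 0]
  [t*exp(3*t), exp(3*t)]

Strategy: write B = P · J · P⁻¹ where J is a Jordan canonical form, so e^{tB} = P · e^{tJ} · P⁻¹, and e^{tJ} can be computed block-by-block.

B has Jordan form
J =
  [3, 1]
  [0, 3]
(up to reordering of blocks).

Per-block formulas:
  For a 2×2 Jordan block J_2(3): exp(t · J_2(3)) = e^(3t)·(I + t·N), where N is the 2×2 nilpotent shift.

After assembling e^{tJ} and conjugating by P, we get:

e^{tB} =
  [exp(3*t), 0]
  [t*exp(3*t), exp(3*t)]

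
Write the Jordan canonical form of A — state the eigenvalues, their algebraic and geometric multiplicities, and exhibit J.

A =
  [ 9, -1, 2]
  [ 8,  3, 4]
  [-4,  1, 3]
J_2(5) ⊕ J_1(5)

The characteristic polynomial is
  det(x·I − A) = x^3 - 15*x^2 + 75*x - 125 = (x - 5)^3

Eigenvalues and multiplicities (the geometric multiplicity of λ is n − rank(A − λI), which equals the number of Jordan blocks for λ):
  λ = 5: algebraic multiplicity = 3, geometric multiplicity = 2

Determining the block sizes for each eigenvalue:
  λ = 5: 2 blocks summing to 3 forces exactly one block of size 2 and the rest size 1 → block sizes [2, 1]

Assembling the blocks gives a Jordan form
J =
  [5, 1, 0]
  [0, 5, 0]
  [0, 0, 5]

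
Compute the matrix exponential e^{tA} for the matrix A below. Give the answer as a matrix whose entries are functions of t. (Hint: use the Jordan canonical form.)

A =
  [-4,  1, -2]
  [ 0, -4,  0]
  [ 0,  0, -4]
e^{tA} =
  [exp(-4*t), t*exp(-4*t), -2*t*exp(-4*t)]
  [0, exp(-4*t), 0]
  [0, 0, exp(-4*t)]

Strategy: write A = P · J · P⁻¹ where J is a Jordan canonical form, so e^{tA} = P · e^{tJ} · P⁻¹, and e^{tJ} can be computed block-by-block.

A has Jordan form
J =
  [-4,  1,  0]
  [ 0, -4,  0]
  [ 0,  0, -4]
(up to reordering of blocks).

Per-block formulas:
  For a 2×2 Jordan block J_2(-4): exp(t · J_2(-4)) = e^(-4t)·(I + t·N), where N is the 2×2 nilpotent shift.
  For a 1×1 block at λ = -4: exp(t · [-4]) = [e^(-4t)].

After assembling e^{tJ} and conjugating by P, we get:

e^{tA} =
  [exp(-4*t), t*exp(-4*t), -2*t*exp(-4*t)]
  [0, exp(-4*t), 0]
  [0, 0, exp(-4*t)]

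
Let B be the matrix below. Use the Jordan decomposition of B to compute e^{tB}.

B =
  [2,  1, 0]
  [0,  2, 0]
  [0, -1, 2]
e^{tB} =
  [exp(2*t), t*exp(2*t), 0]
  [0, exp(2*t), 0]
  [0, -t*exp(2*t), exp(2*t)]

Strategy: write B = P · J · P⁻¹ where J is a Jordan canonical form, so e^{tB} = P · e^{tJ} · P⁻¹, and e^{tJ} can be computed block-by-block.

B has Jordan form
J =
  [2, 1, 0]
  [0, 2, 0]
  [0, 0, 2]
(up to reordering of blocks).

Per-block formulas:
  For a 2×2 Jordan block J_2(2): exp(t · J_2(2)) = e^(2t)·(I + t·N), where N is the 2×2 nilpotent shift.
  For a 1×1 block at λ = 2: exp(t · [2]) = [e^(2t)].

After assembling e^{tJ} and conjugating by P, we get:

e^{tB} =
  [exp(2*t), t*exp(2*t), 0]
  [0, exp(2*t), 0]
  [0, -t*exp(2*t), exp(2*t)]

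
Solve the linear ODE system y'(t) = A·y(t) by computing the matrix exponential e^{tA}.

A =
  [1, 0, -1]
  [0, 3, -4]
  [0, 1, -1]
e^{tA} =
  [exp(t), -t^2*exp(t)/2, t^2*exp(t) - t*exp(t)]
  [0, 2*t*exp(t) + exp(t), -4*t*exp(t)]
  [0, t*exp(t), -2*t*exp(t) + exp(t)]

Strategy: write A = P · J · P⁻¹ where J is a Jordan canonical form, so e^{tA} = P · e^{tJ} · P⁻¹, and e^{tJ} can be computed block-by-block.

A has Jordan form
J =
  [1, 1, 0]
  [0, 1, 1]
  [0, 0, 1]
(up to reordering of blocks).

Per-block formulas:
  For a 3×3 Jordan block J_3(1): exp(t · J_3(1)) = e^(1t)·(I + t·N + (t^2/2)·N^2), where N is the 3×3 nilpotent shift.

After assembling e^{tJ} and conjugating by P, we get:

e^{tA} =
  [exp(t), -t^2*exp(t)/2, t^2*exp(t) - t*exp(t)]
  [0, 2*t*exp(t) + exp(t), -4*t*exp(t)]
  [0, t*exp(t), -2*t*exp(t) + exp(t)]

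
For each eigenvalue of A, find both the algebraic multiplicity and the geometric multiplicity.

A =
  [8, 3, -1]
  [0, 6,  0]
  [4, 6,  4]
λ = 6: alg = 3, geom = 2

Step 1 — factor the characteristic polynomial to read off the algebraic multiplicities:
  χ_A(x) = (x - 6)^3

Step 2 — compute geometric multiplicities via the rank-nullity identity g(λ) = n − rank(A − λI):
  rank(A − (6)·I) = 1, so dim ker(A − (6)·I) = n − 1 = 2

Summary:
  λ = 6: algebraic multiplicity = 3, geometric multiplicity = 2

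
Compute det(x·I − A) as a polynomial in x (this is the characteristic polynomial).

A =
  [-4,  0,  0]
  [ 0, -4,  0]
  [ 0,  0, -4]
x^3 + 12*x^2 + 48*x + 64

Expanding det(x·I − A) (e.g. by cofactor expansion or by noting that A is similar to its Jordan form J, which has the same characteristic polynomial as A) gives
  χ_A(x) = x^3 + 12*x^2 + 48*x + 64
which factors as (x + 4)^3. The eigenvalues (with algebraic multiplicities) are λ = -4 with multiplicity 3.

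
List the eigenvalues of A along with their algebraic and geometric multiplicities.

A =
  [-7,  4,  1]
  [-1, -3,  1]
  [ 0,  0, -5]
λ = -5: alg = 3, geom = 1

Step 1 — factor the characteristic polynomial to read off the algebraic multiplicities:
  χ_A(x) = (x + 5)^3

Step 2 — compute geometric multiplicities via the rank-nullity identity g(λ) = n − rank(A − λI):
  rank(A − (-5)·I) = 2, so dim ker(A − (-5)·I) = n − 2 = 1

Summary:
  λ = -5: algebraic multiplicity = 3, geometric multiplicity = 1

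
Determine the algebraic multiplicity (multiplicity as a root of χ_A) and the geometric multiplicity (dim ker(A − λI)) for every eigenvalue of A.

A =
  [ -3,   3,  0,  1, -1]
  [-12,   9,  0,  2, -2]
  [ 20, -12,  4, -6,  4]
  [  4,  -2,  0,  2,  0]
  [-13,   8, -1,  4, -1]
λ = 2: alg = 4, geom = 2; λ = 3: alg = 1, geom = 1

Step 1 — factor the characteristic polynomial to read off the algebraic multiplicities:
  χ_A(x) = (x - 3)*(x - 2)^4

Step 2 — compute geometric multiplicities via the rank-nullity identity g(λ) = n − rank(A − λI):
  rank(A − (2)·I) = 3, so dim ker(A − (2)·I) = n − 3 = 2
  rank(A − (3)·I) = 4, so dim ker(A − (3)·I) = n − 4 = 1

Summary:
  λ = 2: algebraic multiplicity = 4, geometric multiplicity = 2
  λ = 3: algebraic multiplicity = 1, geometric multiplicity = 1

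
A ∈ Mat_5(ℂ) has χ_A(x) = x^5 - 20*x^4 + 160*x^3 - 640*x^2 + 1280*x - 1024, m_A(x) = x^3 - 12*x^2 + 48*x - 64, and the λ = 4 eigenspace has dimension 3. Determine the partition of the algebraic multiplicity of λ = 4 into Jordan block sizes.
Block sizes for λ = 4: [3, 1, 1]

Step 1 — from the characteristic polynomial, algebraic multiplicity of λ = 4 is 5. From dim ker(A − (4)·I) = 3, there are exactly 3 Jordan blocks for λ = 4.
Step 2 — from the minimal polynomial, the factor (x − 4)^3 tells us the largest block for λ = 4 has size 3.
Step 3 — with total size 5, 3 blocks, and largest block 3, the block sizes (in nonincreasing order) are [3, 1, 1].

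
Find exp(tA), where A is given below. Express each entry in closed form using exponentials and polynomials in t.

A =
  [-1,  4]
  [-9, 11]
e^{tA} =
  [-6*t*exp(5*t) + exp(5*t), 4*t*exp(5*t)]
  [-9*t*exp(5*t), 6*t*exp(5*t) + exp(5*t)]

Strategy: write A = P · J · P⁻¹ where J is a Jordan canonical form, so e^{tA} = P · e^{tJ} · P⁻¹, and e^{tJ} can be computed block-by-block.

A has Jordan form
J =
  [5, 1]
  [0, 5]
(up to reordering of blocks).

Per-block formulas:
  For a 2×2 Jordan block J_2(5): exp(t · J_2(5)) = e^(5t)·(I + t·N), where N is the 2×2 nilpotent shift.

After assembling e^{tJ} and conjugating by P, we get:

e^{tA} =
  [-6*t*exp(5*t) + exp(5*t), 4*t*exp(5*t)]
  [-9*t*exp(5*t), 6*t*exp(5*t) + exp(5*t)]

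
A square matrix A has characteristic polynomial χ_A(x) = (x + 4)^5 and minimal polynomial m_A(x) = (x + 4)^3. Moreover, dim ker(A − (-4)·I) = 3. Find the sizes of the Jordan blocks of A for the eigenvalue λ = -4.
Block sizes for λ = -4: [3, 1, 1]

Step 1 — from the characteristic polynomial, algebraic multiplicity of λ = -4 is 5. From dim ker(A − (-4)·I) = 3, there are exactly 3 Jordan blocks for λ = -4.
Step 2 — from the minimal polynomial, the factor (x + 4)^3 tells us the largest block for λ = -4 has size 3.
Step 3 — with total size 5, 3 blocks, and largest block 3, the block sizes (in nonincreasing order) are [3, 1, 1].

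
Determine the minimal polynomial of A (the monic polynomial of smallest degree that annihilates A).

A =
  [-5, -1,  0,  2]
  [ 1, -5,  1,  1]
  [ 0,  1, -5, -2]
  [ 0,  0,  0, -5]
x^3 + 15*x^2 + 75*x + 125

The characteristic polynomial is χ_A(x) = (x + 5)^4, so the eigenvalues are known. The minimal polynomial is
  m_A(x) = Π_λ (x − λ)^{k_λ}
where k_λ is the size of the *largest* Jordan block for λ (equivalently, the smallest k with (A − λI)^k v = 0 for every generalised eigenvector v of λ).

  λ = -5: largest Jordan block has size 3, contributing (x + 5)^3

So m_A(x) = (x + 5)^3 = x^3 + 15*x^2 + 75*x + 125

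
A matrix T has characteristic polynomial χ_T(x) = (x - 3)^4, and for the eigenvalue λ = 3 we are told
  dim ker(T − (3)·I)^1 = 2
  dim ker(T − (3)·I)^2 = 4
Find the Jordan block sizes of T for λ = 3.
Block sizes for λ = 3: [2, 2]

From the dimensions of kernels of powers, the number of Jordan blocks of size at least j is d_j − d_{j−1} where d_j = dim ker(N^j) (with d_0 = 0). Computing the differences gives [2, 2].
The number of blocks of size exactly k is (#blocks of size ≥ k) − (#blocks of size ≥ k + 1), so the partition is: 2 block(s) of size 2.
In nonincreasing order the block sizes are [2, 2].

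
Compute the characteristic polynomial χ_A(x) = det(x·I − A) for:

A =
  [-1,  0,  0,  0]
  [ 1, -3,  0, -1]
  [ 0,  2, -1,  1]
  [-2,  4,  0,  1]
x^4 + 4*x^3 + 6*x^2 + 4*x + 1

Expanding det(x·I − A) (e.g. by cofactor expansion or by noting that A is similar to its Jordan form J, which has the same characteristic polynomial as A) gives
  χ_A(x) = x^4 + 4*x^3 + 6*x^2 + 4*x + 1
which factors as (x + 1)^4. The eigenvalues (with algebraic multiplicities) are λ = -1 with multiplicity 4.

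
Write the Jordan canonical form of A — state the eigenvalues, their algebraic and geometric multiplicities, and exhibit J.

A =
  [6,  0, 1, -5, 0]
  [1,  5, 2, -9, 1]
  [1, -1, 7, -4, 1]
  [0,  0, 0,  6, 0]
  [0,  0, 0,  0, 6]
J_3(6) ⊕ J_1(6) ⊕ J_1(6)

The characteristic polynomial is
  det(x·I − A) = x^5 - 30*x^4 + 360*x^3 - 2160*x^2 + 6480*x - 7776 = (x - 6)^5

Eigenvalues and multiplicities (the geometric multiplicity of λ is n − rank(A − λI), which equals the number of Jordan blocks for λ):
  λ = 6: algebraic multiplicity = 5, geometric multiplicity = 3

Determining the block sizes for each eigenvalue:
  λ = 6: with am = 5 and gm = 3, the partition is not yet determined (e.g. several partitions of 5 into 3 parts exist). Let N = A − (6)·I. Computing rank(N^1) = 2, rank(N^2) = 1, rank(N^3) = 0; the number of blocks of size ≥ j is rank(N^{j−1}) − rank(N^j), giving [3, 1, 1]. So we have 1 block(s) of size 3, 2 block(s) of size 1 → block sizes [3, 1, 1]

Assembling the blocks gives a Jordan form
J =
  [6, 1, 0, 0, 0]
  [0, 6, 1, 0, 0]
  [0, 0, 6, 0, 0]
  [0, 0, 0, 6, 0]
  [0, 0, 0, 0, 6]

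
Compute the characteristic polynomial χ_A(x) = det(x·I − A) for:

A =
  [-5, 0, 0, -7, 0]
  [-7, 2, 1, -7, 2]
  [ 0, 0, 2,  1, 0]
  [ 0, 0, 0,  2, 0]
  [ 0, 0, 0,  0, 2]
x^5 - 3*x^4 - 16*x^3 + 88*x^2 - 144*x + 80

Expanding det(x·I − A) (e.g. by cofactor expansion or by noting that A is similar to its Jordan form J, which has the same characteristic polynomial as A) gives
  χ_A(x) = x^5 - 3*x^4 - 16*x^3 + 88*x^2 - 144*x + 80
which factors as (x - 2)^4*(x + 5). The eigenvalues (with algebraic multiplicities) are λ = -5 with multiplicity 1, λ = 2 with multiplicity 4.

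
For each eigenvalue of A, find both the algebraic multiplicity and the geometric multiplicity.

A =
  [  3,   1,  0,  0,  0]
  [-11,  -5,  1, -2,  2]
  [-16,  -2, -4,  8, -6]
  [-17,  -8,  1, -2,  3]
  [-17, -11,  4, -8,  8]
λ = 0: alg = 5, geom = 2

Step 1 — factor the characteristic polynomial to read off the algebraic multiplicities:
  χ_A(x) = x^5

Step 2 — compute geometric multiplicities via the rank-nullity identity g(λ) = n − rank(A − λI):
  rank(A − (0)·I) = 3, so dim ker(A − (0)·I) = n − 3 = 2

Summary:
  λ = 0: algebraic multiplicity = 5, geometric multiplicity = 2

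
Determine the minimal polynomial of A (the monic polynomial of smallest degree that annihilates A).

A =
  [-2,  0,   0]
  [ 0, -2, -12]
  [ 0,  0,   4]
x^2 - 2*x - 8

The characteristic polynomial is χ_A(x) = (x - 4)*(x + 2)^2, so the eigenvalues are known. The minimal polynomial is
  m_A(x) = Π_λ (x − λ)^{k_λ}
where k_λ is the size of the *largest* Jordan block for λ (equivalently, the smallest k with (A − λI)^k v = 0 for every generalised eigenvector v of λ).

  λ = -2: largest Jordan block has size 1, contributing (x + 2)
  λ = 4: largest Jordan block has size 1, contributing (x − 4)

So m_A(x) = (x - 4)*(x + 2) = x^2 - 2*x - 8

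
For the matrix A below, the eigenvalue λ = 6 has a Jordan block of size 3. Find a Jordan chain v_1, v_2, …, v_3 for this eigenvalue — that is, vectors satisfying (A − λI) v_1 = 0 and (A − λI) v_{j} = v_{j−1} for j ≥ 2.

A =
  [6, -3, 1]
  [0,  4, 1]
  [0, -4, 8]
A Jordan chain for λ = 6 of length 3:
v_1 = (2, 0, 0)ᵀ
v_2 = (-3, -2, -4)ᵀ
v_3 = (0, 1, 0)ᵀ

Let N = A − (6)·I. We want v_3 with N^3 v_3 = 0 but N^2 v_3 ≠ 0; then v_{j-1} := N · v_j for j = 3, …, 2.

Pick v_3 = (0, 1, 0)ᵀ.
Then v_2 = N · v_3 = (-3, -2, -4)ᵀ.
Then v_1 = N · v_2 = (2, 0, 0)ᵀ.

Sanity check: (A − (6)·I) v_1 = (0, 0, 0)ᵀ = 0. ✓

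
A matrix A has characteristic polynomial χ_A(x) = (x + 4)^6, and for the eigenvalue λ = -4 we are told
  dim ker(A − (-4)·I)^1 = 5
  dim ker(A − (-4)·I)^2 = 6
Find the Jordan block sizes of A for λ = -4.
Block sizes for λ = -4: [2, 1, 1, 1, 1]

From the dimensions of kernels of powers, the number of Jordan blocks of size at least j is d_j − d_{j−1} where d_j = dim ker(N^j) (with d_0 = 0). Computing the differences gives [5, 1].
The number of blocks of size exactly k is (#blocks of size ≥ k) − (#blocks of size ≥ k + 1), so the partition is: 4 block(s) of size 1, 1 block(s) of size 2.
In nonincreasing order the block sizes are [2, 1, 1, 1, 1].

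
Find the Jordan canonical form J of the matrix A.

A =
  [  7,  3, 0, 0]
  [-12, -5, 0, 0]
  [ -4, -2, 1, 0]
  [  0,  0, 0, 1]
J_2(1) ⊕ J_1(1) ⊕ J_1(1)

The characteristic polynomial is
  det(x·I − A) = x^4 - 4*x^3 + 6*x^2 - 4*x + 1 = (x - 1)^4

Eigenvalues and multiplicities (the geometric multiplicity of λ is n − rank(A − λI), which equals the number of Jordan blocks for λ):
  λ = 1: algebraic multiplicity = 4, geometric multiplicity = 3

Determining the block sizes for each eigenvalue:
  λ = 1: 3 blocks summing to 4 forces exactly one block of size 2 and the rest size 1 → block sizes [2, 1, 1]

Assembling the blocks gives a Jordan form
J =
  [1, 1, 0, 0]
  [0, 1, 0, 0]
  [0, 0, 1, 0]
  [0, 0, 0, 1]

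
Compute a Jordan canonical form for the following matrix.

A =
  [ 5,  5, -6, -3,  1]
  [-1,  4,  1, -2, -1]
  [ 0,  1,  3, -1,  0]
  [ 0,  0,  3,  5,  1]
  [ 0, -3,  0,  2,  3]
J_3(4) ⊕ J_2(4)

The characteristic polynomial is
  det(x·I − A) = x^5 - 20*x^4 + 160*x^3 - 640*x^2 + 1280*x - 1024 = (x - 4)^5

Eigenvalues and multiplicities (the geometric multiplicity of λ is n − rank(A − λI), which equals the number of Jordan blocks for λ):
  λ = 4: algebraic multiplicity = 5, geometric multiplicity = 2

Determining the block sizes for each eigenvalue:
  λ = 4: with am = 5 and gm = 2, the partition is not yet determined (e.g. several partitions of 5 into 2 parts exist). Let N = A − (4)·I. Computing rank(N^1) = 3, rank(N^2) = 1, rank(N^3) = 0; the number of blocks of size ≥ j is rank(N^{j−1}) − rank(N^j), giving [2, 2, 1]. So we have 1 block(s) of size 3, 1 block(s) of size 2 → block sizes [3, 2]

Assembling the blocks gives a Jordan form
J =
  [4, 1, 0, 0, 0]
  [0, 4, 1, 0, 0]
  [0, 0, 4, 0, 0]
  [0, 0, 0, 4, 1]
  [0, 0, 0, 0, 4]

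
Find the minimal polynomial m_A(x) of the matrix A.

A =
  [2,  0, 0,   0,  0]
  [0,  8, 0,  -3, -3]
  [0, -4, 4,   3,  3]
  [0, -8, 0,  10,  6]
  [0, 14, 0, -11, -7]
x^3 - 11*x^2 + 38*x - 40

The characteristic polynomial is χ_A(x) = (x - 5)*(x - 4)^2*(x - 2)^2, so the eigenvalues are known. The minimal polynomial is
  m_A(x) = Π_λ (x − λ)^{k_λ}
where k_λ is the size of the *largest* Jordan block for λ (equivalently, the smallest k with (A − λI)^k v = 0 for every generalised eigenvector v of λ).

  λ = 2: largest Jordan block has size 1, contributing (x − 2)
  λ = 4: largest Jordan block has size 1, contributing (x − 4)
  λ = 5: largest Jordan block has size 1, contributing (x − 5)

So m_A(x) = (x - 5)*(x - 4)*(x - 2) = x^3 - 11*x^2 + 38*x - 40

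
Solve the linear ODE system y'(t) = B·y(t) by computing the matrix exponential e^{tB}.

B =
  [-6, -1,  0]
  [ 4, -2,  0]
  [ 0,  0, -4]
e^{tB} =
  [-2*t*exp(-4*t) + exp(-4*t), -t*exp(-4*t), 0]
  [4*t*exp(-4*t), 2*t*exp(-4*t) + exp(-4*t), 0]
  [0, 0, exp(-4*t)]

Strategy: write B = P · J · P⁻¹ where J is a Jordan canonical form, so e^{tB} = P · e^{tJ} · P⁻¹, and e^{tJ} can be computed block-by-block.

B has Jordan form
J =
  [-4,  1,  0]
  [ 0, -4,  0]
  [ 0,  0, -4]
(up to reordering of blocks).

Per-block formulas:
  For a 1×1 block at λ = -4: exp(t · [-4]) = [e^(-4t)].
  For a 2×2 Jordan block J_2(-4): exp(t · J_2(-4)) = e^(-4t)·(I + t·N), where N is the 2×2 nilpotent shift.

After assembling e^{tJ} and conjugating by P, we get:

e^{tB} =
  [-2*t*exp(-4*t) + exp(-4*t), -t*exp(-4*t), 0]
  [4*t*exp(-4*t), 2*t*exp(-4*t) + exp(-4*t), 0]
  [0, 0, exp(-4*t)]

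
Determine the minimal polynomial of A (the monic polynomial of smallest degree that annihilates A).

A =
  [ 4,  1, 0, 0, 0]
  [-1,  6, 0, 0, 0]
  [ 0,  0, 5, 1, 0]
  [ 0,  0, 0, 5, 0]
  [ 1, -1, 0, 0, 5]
x^2 - 10*x + 25

The characteristic polynomial is χ_A(x) = (x - 5)^5, so the eigenvalues are known. The minimal polynomial is
  m_A(x) = Π_λ (x − λ)^{k_λ}
where k_λ is the size of the *largest* Jordan block for λ (equivalently, the smallest k with (A − λI)^k v = 0 for every generalised eigenvector v of λ).

  λ = 5: largest Jordan block has size 2, contributing (x − 5)^2

So m_A(x) = (x - 5)^2 = x^2 - 10*x + 25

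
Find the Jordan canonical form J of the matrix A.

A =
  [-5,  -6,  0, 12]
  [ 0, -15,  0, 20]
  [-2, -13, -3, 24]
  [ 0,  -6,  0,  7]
J_1(-5) ⊕ J_1(-5) ⊕ J_2(-3)

The characteristic polynomial is
  det(x·I − A) = x^4 + 16*x^3 + 94*x^2 + 240*x + 225 = (x + 3)^2*(x + 5)^2

Eigenvalues and multiplicities (the geometric multiplicity of λ is n − rank(A − λI), which equals the number of Jordan blocks for λ):
  λ = -5: algebraic multiplicity = 2, geometric multiplicity = 2
  λ = -3: algebraic multiplicity = 2, geometric multiplicity = 1

Determining the block sizes for each eigenvalue:
  λ = -5: gm = am = 2, so every block has size 1 → block sizes [1, 1]
  λ = -3: one block (gm = 1), so the single block has size am = 2 → block sizes [2]

Assembling the blocks gives a Jordan form
J =
  [-5,  0,  0,  0]
  [ 0, -5,  0,  0]
  [ 0,  0, -3,  1]
  [ 0,  0,  0, -3]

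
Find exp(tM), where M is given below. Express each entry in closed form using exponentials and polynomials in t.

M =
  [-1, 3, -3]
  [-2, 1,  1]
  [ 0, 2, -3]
e^{tM} =
  [-3*t^2*exp(-t) + exp(-t), 3*t*exp(-t), 9*t^2*exp(-t)/2 - 3*t*exp(-t)]
  [-2*t^2*exp(-t) - 2*t*exp(-t), 2*t*exp(-t) + exp(-t), 3*t^2*exp(-t) + t*exp(-t)]
  [-2*t^2*exp(-t), 2*t*exp(-t), 3*t^2*exp(-t) - 2*t*exp(-t) + exp(-t)]

Strategy: write M = P · J · P⁻¹ where J is a Jordan canonical form, so e^{tM} = P · e^{tJ} · P⁻¹, and e^{tJ} can be computed block-by-block.

M has Jordan form
J =
  [-1,  1,  0]
  [ 0, -1,  1]
  [ 0,  0, -1]
(up to reordering of blocks).

Per-block formulas:
  For a 3×3 Jordan block J_3(-1): exp(t · J_3(-1)) = e^(-1t)·(I + t·N + (t^2/2)·N^2), where N is the 3×3 nilpotent shift.

After assembling e^{tJ} and conjugating by P, we get:

e^{tM} =
  [-3*t^2*exp(-t) + exp(-t), 3*t*exp(-t), 9*t^2*exp(-t)/2 - 3*t*exp(-t)]
  [-2*t^2*exp(-t) - 2*t*exp(-t), 2*t*exp(-t) + exp(-t), 3*t^2*exp(-t) + t*exp(-t)]
  [-2*t^2*exp(-t), 2*t*exp(-t), 3*t^2*exp(-t) - 2*t*exp(-t) + exp(-t)]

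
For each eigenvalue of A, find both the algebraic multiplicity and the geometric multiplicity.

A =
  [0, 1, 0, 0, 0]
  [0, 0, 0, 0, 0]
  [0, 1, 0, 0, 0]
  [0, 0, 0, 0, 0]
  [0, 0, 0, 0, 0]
λ = 0: alg = 5, geom = 4

Step 1 — factor the characteristic polynomial to read off the algebraic multiplicities:
  χ_A(x) = x^5

Step 2 — compute geometric multiplicities via the rank-nullity identity g(λ) = n − rank(A − λI):
  rank(A − (0)·I) = 1, so dim ker(A − (0)·I) = n − 1 = 4

Summary:
  λ = 0: algebraic multiplicity = 5, geometric multiplicity = 4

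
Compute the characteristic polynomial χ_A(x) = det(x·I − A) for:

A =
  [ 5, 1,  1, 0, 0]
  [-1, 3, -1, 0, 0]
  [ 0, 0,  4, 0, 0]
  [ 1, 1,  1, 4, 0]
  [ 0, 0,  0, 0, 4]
x^5 - 20*x^4 + 160*x^3 - 640*x^2 + 1280*x - 1024

Expanding det(x·I − A) (e.g. by cofactor expansion or by noting that A is similar to its Jordan form J, which has the same characteristic polynomial as A) gives
  χ_A(x) = x^5 - 20*x^4 + 160*x^3 - 640*x^2 + 1280*x - 1024
which factors as (x - 4)^5. The eigenvalues (with algebraic multiplicities) are λ = 4 with multiplicity 5.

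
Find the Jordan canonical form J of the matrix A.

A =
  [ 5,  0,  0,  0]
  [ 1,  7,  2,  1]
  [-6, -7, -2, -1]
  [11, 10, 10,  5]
J_1(0) ⊕ J_3(5)

The characteristic polynomial is
  det(x·I − A) = x^4 - 15*x^3 + 75*x^2 - 125*x = x*(x - 5)^3

Eigenvalues and multiplicities (the geometric multiplicity of λ is n − rank(A − λI), which equals the number of Jordan blocks for λ):
  λ = 0: algebraic multiplicity = 1, geometric multiplicity = 1
  λ = 5: algebraic multiplicity = 3, geometric multiplicity = 1

Determining the block sizes for each eigenvalue:
  λ = 0: one block (gm = 1), so the single block has size am = 1 → block sizes [1]
  λ = 5: one block (gm = 1), so the single block has size am = 3 → block sizes [3]

Assembling the blocks gives a Jordan form
J =
  [0, 0, 0, 0]
  [0, 5, 1, 0]
  [0, 0, 5, 1]
  [0, 0, 0, 5]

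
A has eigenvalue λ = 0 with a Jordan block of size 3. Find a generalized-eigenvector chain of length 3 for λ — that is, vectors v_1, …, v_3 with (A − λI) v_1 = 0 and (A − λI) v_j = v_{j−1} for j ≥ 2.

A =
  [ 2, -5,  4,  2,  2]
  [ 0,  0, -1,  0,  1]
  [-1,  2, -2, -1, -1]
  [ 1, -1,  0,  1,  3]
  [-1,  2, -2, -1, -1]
A Jordan chain for λ = 0 of length 3:
v_1 = (1, 0, 0, -1, 0)ᵀ
v_2 = (4, -1, -2, 0, -2)ᵀ
v_3 = (0, 0, 1, 0, 0)ᵀ

Let N = A − (0)·I. We want v_3 with N^3 v_3 = 0 but N^2 v_3 ≠ 0; then v_{j-1} := N · v_j for j = 3, …, 2.

Pick v_3 = (0, 0, 1, 0, 0)ᵀ.
Then v_2 = N · v_3 = (4, -1, -2, 0, -2)ᵀ.
Then v_1 = N · v_2 = (1, 0, 0, -1, 0)ᵀ.

Sanity check: (A − (0)·I) v_1 = (0, 0, 0, 0, 0)ᵀ = 0. ✓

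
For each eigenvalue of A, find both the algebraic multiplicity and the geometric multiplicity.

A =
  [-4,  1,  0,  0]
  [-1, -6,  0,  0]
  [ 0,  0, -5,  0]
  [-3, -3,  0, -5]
λ = -5: alg = 4, geom = 3

Step 1 — factor the characteristic polynomial to read off the algebraic multiplicities:
  χ_A(x) = (x + 5)^4

Step 2 — compute geometric multiplicities via the rank-nullity identity g(λ) = n − rank(A − λI):
  rank(A − (-5)·I) = 1, so dim ker(A − (-5)·I) = n − 1 = 3

Summary:
  λ = -5: algebraic multiplicity = 4, geometric multiplicity = 3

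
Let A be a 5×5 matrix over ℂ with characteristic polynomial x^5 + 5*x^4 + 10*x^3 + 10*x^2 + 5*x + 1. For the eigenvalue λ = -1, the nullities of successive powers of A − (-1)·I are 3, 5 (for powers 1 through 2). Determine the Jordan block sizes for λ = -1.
Block sizes for λ = -1: [2, 2, 1]

From the dimensions of kernels of powers, the number of Jordan blocks of size at least j is d_j − d_{j−1} where d_j = dim ker(N^j) (with d_0 = 0). Computing the differences gives [3, 2].
The number of blocks of size exactly k is (#blocks of size ≥ k) − (#blocks of size ≥ k + 1), so the partition is: 1 block(s) of size 1, 2 block(s) of size 2.
In nonincreasing order the block sizes are [2, 2, 1].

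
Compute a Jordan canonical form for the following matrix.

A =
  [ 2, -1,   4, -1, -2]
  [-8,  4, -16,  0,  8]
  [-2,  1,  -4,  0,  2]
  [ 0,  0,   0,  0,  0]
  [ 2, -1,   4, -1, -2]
J_2(0) ⊕ J_2(0) ⊕ J_1(0)

The characteristic polynomial is
  det(x·I − A) = x^5

Eigenvalues and multiplicities (the geometric multiplicity of λ is n − rank(A − λI), which equals the number of Jordan blocks for λ):
  λ = 0: algebraic multiplicity = 5, geometric multiplicity = 3

Determining the block sizes for each eigenvalue:
  λ = 0: with am = 5 and gm = 3, the partition is not yet determined (e.g. several partitions of 5 into 3 parts exist). Let N = A − (0)·I. Computing rank(N^1) = 2, rank(N^2) = 0; the number of blocks of size ≥ j is rank(N^{j−1}) − rank(N^j), giving [3, 2]. So we have 2 block(s) of size 2, 1 block(s) of size 1 → block sizes [2, 2, 1]

Assembling the blocks gives a Jordan form
J =
  [0, 1, 0, 0, 0]
  [0, 0, 0, 0, 0]
  [0, 0, 0, 1, 0]
  [0, 0, 0, 0, 0]
  [0, 0, 0, 0, 0]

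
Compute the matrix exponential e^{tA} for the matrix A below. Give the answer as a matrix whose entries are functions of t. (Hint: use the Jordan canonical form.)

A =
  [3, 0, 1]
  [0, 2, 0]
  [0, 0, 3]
e^{tA} =
  [exp(3*t), 0, t*exp(3*t)]
  [0, exp(2*t), 0]
  [0, 0, exp(3*t)]

Strategy: write A = P · J · P⁻¹ where J is a Jordan canonical form, so e^{tA} = P · e^{tJ} · P⁻¹, and e^{tJ} can be computed block-by-block.

A has Jordan form
J =
  [2, 0, 0]
  [0, 3, 1]
  [0, 0, 3]
(up to reordering of blocks).

Per-block formulas:
  For a 1×1 block at λ = 2: exp(t · [2]) = [e^(2t)].
  For a 2×2 Jordan block J_2(3): exp(t · J_2(3)) = e^(3t)·(I + t·N), where N is the 2×2 nilpotent shift.

After assembling e^{tJ} and conjugating by P, we get:

e^{tA} =
  [exp(3*t), 0, t*exp(3*t)]
  [0, exp(2*t), 0]
  [0, 0, exp(3*t)]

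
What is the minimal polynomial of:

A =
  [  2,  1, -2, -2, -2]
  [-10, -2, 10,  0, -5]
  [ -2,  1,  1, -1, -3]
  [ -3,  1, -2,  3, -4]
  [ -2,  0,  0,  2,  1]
x^4 - 2*x^3 - 11*x^2 + 12*x + 36

The characteristic polynomial is χ_A(x) = (x - 3)^3*(x + 2)^2, so the eigenvalues are known. The minimal polynomial is
  m_A(x) = Π_λ (x − λ)^{k_λ}
where k_λ is the size of the *largest* Jordan block for λ (equivalently, the smallest k with (A − λI)^k v = 0 for every generalised eigenvector v of λ).

  λ = -2: largest Jordan block has size 2, contributing (x + 2)^2
  λ = 3: largest Jordan block has size 2, contributing (x − 3)^2

So m_A(x) = (x - 3)^2*(x + 2)^2 = x^4 - 2*x^3 - 11*x^2 + 12*x + 36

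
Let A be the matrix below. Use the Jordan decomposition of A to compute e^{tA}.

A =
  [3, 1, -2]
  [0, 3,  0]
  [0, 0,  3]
e^{tA} =
  [exp(3*t), t*exp(3*t), -2*t*exp(3*t)]
  [0, exp(3*t), 0]
  [0, 0, exp(3*t)]

Strategy: write A = P · J · P⁻¹ where J is a Jordan canonical form, so e^{tA} = P · e^{tJ} · P⁻¹, and e^{tJ} can be computed block-by-block.

A has Jordan form
J =
  [3, 1, 0]
  [0, 3, 0]
  [0, 0, 3]
(up to reordering of blocks).

Per-block formulas:
  For a 2×2 Jordan block J_2(3): exp(t · J_2(3)) = e^(3t)·(I + t·N), where N is the 2×2 nilpotent shift.
  For a 1×1 block at λ = 3: exp(t · [3]) = [e^(3t)].

After assembling e^{tJ} and conjugating by P, we get:

e^{tA} =
  [exp(3*t), t*exp(3*t), -2*t*exp(3*t)]
  [0, exp(3*t), 0]
  [0, 0, exp(3*t)]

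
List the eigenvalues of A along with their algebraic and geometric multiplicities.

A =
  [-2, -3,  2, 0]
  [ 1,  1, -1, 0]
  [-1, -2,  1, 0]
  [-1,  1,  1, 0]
λ = 0: alg = 4, geom = 2

Step 1 — factor the characteristic polynomial to read off the algebraic multiplicities:
  χ_A(x) = x^4

Step 2 — compute geometric multiplicities via the rank-nullity identity g(λ) = n − rank(A − λI):
  rank(A − (0)·I) = 2, so dim ker(A − (0)·I) = n − 2 = 2

Summary:
  λ = 0: algebraic multiplicity = 4, geometric multiplicity = 2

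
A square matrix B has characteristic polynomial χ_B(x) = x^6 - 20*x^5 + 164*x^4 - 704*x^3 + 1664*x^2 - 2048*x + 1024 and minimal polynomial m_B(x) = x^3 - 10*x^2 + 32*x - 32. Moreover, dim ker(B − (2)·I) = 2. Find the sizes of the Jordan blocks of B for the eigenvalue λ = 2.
Block sizes for λ = 2: [1, 1]

Step 1 — from the characteristic polynomial, algebraic multiplicity of λ = 2 is 2. From dim ker(B − (2)·I) = 2, there are exactly 2 Jordan blocks for λ = 2.
Step 2 — from the minimal polynomial, the factor (x − 2) tells us the largest block for λ = 2 has size 1.
Step 3 — with total size 2, 2 blocks, and largest block 1, the block sizes (in nonincreasing order) are [1, 1].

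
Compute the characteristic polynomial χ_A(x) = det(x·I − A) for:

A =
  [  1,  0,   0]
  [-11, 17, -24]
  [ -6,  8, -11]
x^3 - 7*x^2 + 11*x - 5

Expanding det(x·I − A) (e.g. by cofactor expansion or by noting that A is similar to its Jordan form J, which has the same characteristic polynomial as A) gives
  χ_A(x) = x^3 - 7*x^2 + 11*x - 5
which factors as (x - 5)*(x - 1)^2. The eigenvalues (with algebraic multiplicities) are λ = 1 with multiplicity 2, λ = 5 with multiplicity 1.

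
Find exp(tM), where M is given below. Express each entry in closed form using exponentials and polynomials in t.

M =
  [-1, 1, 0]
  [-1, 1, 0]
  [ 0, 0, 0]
e^{tM} =
  [1 - t, t, 0]
  [-t, t + 1, 0]
  [0, 0, 1]

Strategy: write M = P · J · P⁻¹ where J is a Jordan canonical form, so e^{tM} = P · e^{tJ} · P⁻¹, and e^{tJ} can be computed block-by-block.

M has Jordan form
J =
  [0, 1, 0]
  [0, 0, 0]
  [0, 0, 0]
(up to reordering of blocks).

Per-block formulas:
  For a 1×1 block at λ = 0: exp(t · [0]) = [e^(0t)].
  For a 2×2 Jordan block J_2(0): exp(t · J_2(0)) = e^(0t)·(I + t·N), where N is the 2×2 nilpotent shift.

After assembling e^{tJ} and conjugating by P, we get:

e^{tM} =
  [1 - t, t, 0]
  [-t, t + 1, 0]
  [0, 0, 1]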